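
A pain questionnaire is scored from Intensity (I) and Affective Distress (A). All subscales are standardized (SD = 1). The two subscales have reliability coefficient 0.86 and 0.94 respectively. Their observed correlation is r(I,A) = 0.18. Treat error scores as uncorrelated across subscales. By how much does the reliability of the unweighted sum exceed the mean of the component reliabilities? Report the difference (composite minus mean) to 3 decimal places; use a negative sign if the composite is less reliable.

Var(sum) = 2 + 0.36 = 2.36; true-score variance = 1.8 + 0.36 = 2.16; composite reliability = 0.9153.
Mean component reliability = 0.9000.
Difference = 0.9153 − 0.9000 = 0.015.

0.015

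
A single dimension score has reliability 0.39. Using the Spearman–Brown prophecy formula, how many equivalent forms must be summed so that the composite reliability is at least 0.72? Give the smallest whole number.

5

k ≥ ρ*(1−ρ₁)/(ρ₁(1−ρ*)) = 0.72·0.61 / (0.39·0.28) = 4.022.
Smallest integer k = 5.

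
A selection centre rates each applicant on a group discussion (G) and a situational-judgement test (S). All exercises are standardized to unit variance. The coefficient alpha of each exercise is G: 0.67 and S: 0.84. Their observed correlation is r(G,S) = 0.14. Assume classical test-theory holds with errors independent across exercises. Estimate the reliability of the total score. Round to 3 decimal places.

Var(G+S) = 2 + 2·[0.14] = 2 + 0.28 = 2.28.
Because errors are independent across components, Cov(Tᵢ,Tⱼ) = Cov(Xᵢ,Xⱼ); the off-diagonal part of the true-score variance is the same as above.
True-score variance = [0.67 + 0.84] + 0.28 = 1.51 + 0.28 = 1.79.
Reliability = 1.79 / 2.28 = 0.785.

0.785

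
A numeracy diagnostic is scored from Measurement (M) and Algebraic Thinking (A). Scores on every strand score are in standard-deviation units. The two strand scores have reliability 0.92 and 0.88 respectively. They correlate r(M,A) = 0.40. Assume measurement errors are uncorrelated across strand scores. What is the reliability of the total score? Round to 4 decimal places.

0.9286

Var(M+A) = 2 + 2·[0.40] = 2 + 0.8 = 2.8.
With uncorrelated errors the cross-covariances are all true-score covariance, so they carry over unchanged; only the diagonal terms shrink to ρᵢσᵢ².
True-score variance = [0.92 + 0.88] + 0.8 = 1.8 + 0.8 = 2.6.
Reliability = 2.6 / 2.8 = 0.9286.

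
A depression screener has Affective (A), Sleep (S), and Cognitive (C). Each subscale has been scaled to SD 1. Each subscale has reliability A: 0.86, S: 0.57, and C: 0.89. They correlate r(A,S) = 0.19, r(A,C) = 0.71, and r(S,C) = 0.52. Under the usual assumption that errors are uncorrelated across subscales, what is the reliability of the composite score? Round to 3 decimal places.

Var(A+S+C) = 3 + 2·[0.19 + 0.71 + 0.52] = 3 + 2.84 = 5.84.
Because errors are independent across components, Cov(Tᵢ,Tⱼ) = Cov(Xᵢ,Xⱼ); the off-diagonal part of the true-score variance is the same as above.
True-score variance = [0.86 + 0.57 + 0.89] + 2.84 = 2.32 + 2.84 = 5.16.
Reliability = 5.16 / 5.84 = 0.884.

0.884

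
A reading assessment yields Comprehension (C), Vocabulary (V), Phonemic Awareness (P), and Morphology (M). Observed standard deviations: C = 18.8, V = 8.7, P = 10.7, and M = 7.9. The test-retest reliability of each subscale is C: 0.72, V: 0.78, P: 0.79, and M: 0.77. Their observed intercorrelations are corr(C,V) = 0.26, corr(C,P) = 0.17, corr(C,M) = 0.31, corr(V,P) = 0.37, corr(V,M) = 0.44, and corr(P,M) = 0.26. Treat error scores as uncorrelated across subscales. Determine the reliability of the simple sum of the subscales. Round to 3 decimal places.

Var(C+V+P+M) = 18.8² + 8.7² + 10.7² + 7.9² + 2·[18.8·8.7·0.26 + 18.8·10.7·0.17 + 18.8·7.9·0.31 + 8.7·10.7·0.37 + 8.7·7.9·0.44 + 10.7·7.9·0.26] = 606.03 + 418.853 = 1024.88.
Because errors are independent across components, Cov(Tᵢ,Tⱼ) = Cov(Xᵢ,Xⱼ); the off-diagonal part of the true-score variance is the same as above.
True-score variance = [18.8²·0.72 + 8.7²·0.78 + 10.7²·0.79 + 7.9²·0.77] + 418.853 = 452.018 + 418.853 = 870.87.
Reliability = 870.87 / 1024.88 = 0.850.

0.850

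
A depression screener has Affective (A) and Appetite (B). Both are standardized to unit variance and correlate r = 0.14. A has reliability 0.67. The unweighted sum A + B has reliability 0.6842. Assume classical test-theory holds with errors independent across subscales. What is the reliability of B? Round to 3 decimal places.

Var(A+B) = 2 + 2·0.14 = 2.280.
True-score variance = ρ_A + ρ_B + 2·0.14, so 0.6842 = (0.67 + ρ_B + 0.28) / 2.280.
ρ_B = 0.6842·2.280 − 0.67 − 0.28 = 0.610.

0.610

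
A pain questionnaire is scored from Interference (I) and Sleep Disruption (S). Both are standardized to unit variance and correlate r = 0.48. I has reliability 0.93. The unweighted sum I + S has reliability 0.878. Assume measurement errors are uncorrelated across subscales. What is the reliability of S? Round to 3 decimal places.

0.709

Var(I+S) = 2 + 2·0.48 = 2.960.
True-score variance = ρ_I + ρ_S + 2·0.48, so 0.878 = (0.93 + ρ_S + 0.96) / 2.960.
ρ_S = 0.878·2.960 − 0.93 − 0.96 = 0.709.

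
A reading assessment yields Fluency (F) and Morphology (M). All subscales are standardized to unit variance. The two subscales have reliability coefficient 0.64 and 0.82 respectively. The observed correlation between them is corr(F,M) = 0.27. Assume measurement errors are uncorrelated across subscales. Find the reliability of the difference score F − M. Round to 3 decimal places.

0.630

Var(F−M) = 1 + 1 − 2·0.27 = 2 − 0.54 = 1.46.
Because errors are independent across components, Cov(Tᵢ,Tⱼ) = Cov(Xᵢ,Xⱼ); the off-diagonal part of the true-score variance is the same as above.
True-score variance = [0.64 + 0.82] − 0.54 = 1.46 − 0.54 = 0.92.
Reliability = 0.92 / 1.46 = 0.630.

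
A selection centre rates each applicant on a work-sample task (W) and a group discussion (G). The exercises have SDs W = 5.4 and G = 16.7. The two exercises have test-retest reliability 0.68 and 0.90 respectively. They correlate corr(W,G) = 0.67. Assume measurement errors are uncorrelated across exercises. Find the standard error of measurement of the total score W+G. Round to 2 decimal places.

6.10

Var(total) = 308.05 + 120.841 = 428.891.
True-score variance = 270.83 + 120.841 = 391.671, so reliability = 0.9132.
Error variance = 428.891 − 391.671 = 37.2202; SEM = √37.2202 = 6.10.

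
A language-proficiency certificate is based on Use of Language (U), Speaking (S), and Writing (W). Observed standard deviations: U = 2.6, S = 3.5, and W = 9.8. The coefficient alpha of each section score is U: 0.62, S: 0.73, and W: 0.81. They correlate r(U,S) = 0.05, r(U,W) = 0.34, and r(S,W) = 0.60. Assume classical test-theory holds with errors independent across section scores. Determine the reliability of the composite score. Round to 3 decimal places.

0.862

Var(U+S+W) = 2.6² + 3.5² + 9.8² + 2·[2.6·3.5·0.05 + 2.6·9.8·0.34 + 3.5·9.8·0.60] = 115.05 + 59.3964 = 174.446.
Because errors are independent across components, Cov(Tᵢ,Tⱼ) = Cov(Xᵢ,Xⱼ); the off-diagonal part of the true-score variance is the same as above.
True-score variance = [2.6²·0.62 + 3.5²·0.73 + 9.8²·0.81] + 59.3964 = 90.9261 + 59.3964 = 150.323.
Reliability = 150.323 / 174.446 = 0.862.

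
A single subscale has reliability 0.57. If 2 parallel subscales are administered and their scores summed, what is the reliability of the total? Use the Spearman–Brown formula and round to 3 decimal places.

ρ_k = kρ / (1 + (k−1)ρ) = 2·0.57 / (1 + 1·0.57) = 1.140 / 1.570 = 0.726.

0.726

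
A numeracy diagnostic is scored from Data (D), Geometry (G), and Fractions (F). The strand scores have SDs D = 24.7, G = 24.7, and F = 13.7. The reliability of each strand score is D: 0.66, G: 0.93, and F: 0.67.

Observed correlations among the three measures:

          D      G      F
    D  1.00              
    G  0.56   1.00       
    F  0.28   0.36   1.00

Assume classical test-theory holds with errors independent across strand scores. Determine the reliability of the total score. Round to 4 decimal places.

0.8764

Var(D+G+F) = 24.7² + 24.7² + 13.7² + 2·[24.7·24.7·0.56 + 24.7·13.7·0.28 + 24.7·13.7·0.36] = 1407.87 + 1116.44 = 2524.31.
Because errors are independent across components, Cov(Tᵢ,Tⱼ) = Cov(Xᵢ,Xⱼ); the off-diagonal part of the true-score variance is the same as above.
True-score variance = [24.7²·0.66 + 24.7²·0.93 + 13.7²·0.67] + 1116.44 = 1095.8 + 1116.44 = 2212.24.
Reliability = 2212.24 / 2524.31 = 0.8764.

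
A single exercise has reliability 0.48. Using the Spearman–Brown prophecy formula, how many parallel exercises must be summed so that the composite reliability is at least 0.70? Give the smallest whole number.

k ≥ ρ*(1−ρ₁)/(ρ₁(1−ρ*)) = 0.70·0.52 / (0.48·0.30) = 2.528.
Smallest integer k = 3.

3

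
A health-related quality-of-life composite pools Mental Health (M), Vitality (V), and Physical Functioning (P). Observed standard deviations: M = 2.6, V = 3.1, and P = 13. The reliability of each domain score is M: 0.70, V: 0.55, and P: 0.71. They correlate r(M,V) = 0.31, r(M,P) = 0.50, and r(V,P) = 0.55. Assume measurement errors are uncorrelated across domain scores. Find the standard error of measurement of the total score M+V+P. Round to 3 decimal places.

7.441

Var(total) = 185.37 + 83.1272 = 268.497.
True-score variance = 130.007 + 83.1272 = 213.135, so reliability = 0.7938.
Error variance = 268.497 − 213.135 = 55.3625; SEM = √55.3625 = 7.441.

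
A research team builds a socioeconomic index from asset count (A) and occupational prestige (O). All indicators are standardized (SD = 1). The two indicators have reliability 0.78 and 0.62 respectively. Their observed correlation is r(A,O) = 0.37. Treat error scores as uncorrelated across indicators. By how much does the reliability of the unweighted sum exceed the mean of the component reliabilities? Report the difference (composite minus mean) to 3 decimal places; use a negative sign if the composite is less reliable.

Var(sum) = 2 + 0.74 = 2.74; true-score variance = 1.4 + 0.74 = 2.14; composite reliability = 0.7810.
Mean component reliability = 0.7000.
Difference = 0.7810 − 0.7000 = 0.081.

0.081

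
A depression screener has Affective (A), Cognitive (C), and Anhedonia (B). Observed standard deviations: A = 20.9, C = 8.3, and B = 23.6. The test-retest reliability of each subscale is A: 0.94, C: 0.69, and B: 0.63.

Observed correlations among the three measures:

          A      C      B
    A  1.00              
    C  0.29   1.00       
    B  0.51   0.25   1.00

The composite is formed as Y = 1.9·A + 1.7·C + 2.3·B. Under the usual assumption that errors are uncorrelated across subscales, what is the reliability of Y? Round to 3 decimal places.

Var(Y) = 1.9²·20.9² + 1.7²·8.3² + 2.3²·23.6² + 2·[3.23·20.9·8.3·0.29 + 4.37·20.9·23.6·0.51 + 3.91·8.3·23.6·0.25] = 4722.29 + 2906.49 = 7628.79.
Under uncorrelated errors the observed covariances equal the true-score covariances, so only the own-variance terms attenuate.
True-score variance = [1.9²·20.9²·0.94 + 1.7²·8.3²·0.69 + 2.3²·23.6²·0.63] + 2906.49 = 3475.83 + 2906.49 = 6382.32.
Reliability = 6382.32 / 7628.79 = 0.837.

0.837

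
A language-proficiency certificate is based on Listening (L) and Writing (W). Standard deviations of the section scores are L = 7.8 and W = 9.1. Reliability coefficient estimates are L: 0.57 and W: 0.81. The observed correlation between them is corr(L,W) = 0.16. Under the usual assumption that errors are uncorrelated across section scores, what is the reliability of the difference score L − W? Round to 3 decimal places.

Var(L−W) = 7.8² + 9.1² − 2·7.8·9.1·0.16 = 143.65 − 22.7136 = 120.936.
With uncorrelated errors the cross-covariances are all true-score covariance, so they carry over unchanged; only the diagonal terms shrink to ρᵢσᵢ².
True-score variance = [7.8²·0.57 + 9.1²·0.81] − 22.7136 = 101.755 − 22.7136 = 79.0413.
Reliability = 79.0413 / 120.936 = 0.654.

0.654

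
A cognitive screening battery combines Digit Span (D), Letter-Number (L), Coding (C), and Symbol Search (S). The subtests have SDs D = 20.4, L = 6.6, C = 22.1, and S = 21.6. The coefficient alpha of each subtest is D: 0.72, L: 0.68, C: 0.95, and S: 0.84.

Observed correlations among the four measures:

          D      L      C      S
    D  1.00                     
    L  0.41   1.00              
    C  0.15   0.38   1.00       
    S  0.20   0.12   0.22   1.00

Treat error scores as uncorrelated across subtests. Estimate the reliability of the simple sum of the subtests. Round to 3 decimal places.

Var(D+L+C+S) = 20.4² + 6.6² + 22.1² + 21.6² + 2·[20.4·6.6·0.41 + 20.4·22.1·0.15 + 20.4·21.6·0.20 + 6.6·22.1·0.38 + 6.6·21.6·0.12 + 22.1·21.6·0.22] = 1414.69 + 777.019 = 2191.71.
With uncorrelated errors the cross-covariances are all true-score covariance, so they carry over unchanged; only the diagonal terms shrink to ρᵢσᵢ².
True-score variance = [20.4²·0.72 + 6.6²·0.68 + 22.1²·0.95 + 21.6²·0.84] + 777.019 = 1185.16 + 777.019 = 1962.18.
Reliability = 1962.18 / 2191.71 = 0.895.

0.895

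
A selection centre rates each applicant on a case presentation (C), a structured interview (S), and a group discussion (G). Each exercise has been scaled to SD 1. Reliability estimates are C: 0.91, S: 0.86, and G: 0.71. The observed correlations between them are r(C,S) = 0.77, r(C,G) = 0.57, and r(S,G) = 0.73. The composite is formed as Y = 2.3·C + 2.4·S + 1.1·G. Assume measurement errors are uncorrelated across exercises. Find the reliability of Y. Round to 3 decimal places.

Var(Y) = 2.3² + 2.4² + 1.1² + 2·[5.52·0.77 + 2.53·0.57 + 2.64·0.73] = 12.26 + 15.2394 = 27.4994.
With uncorrelated errors the cross-covariances are all true-score covariance, so they carry over unchanged; only the diagonal terms shrink to ρᵢσᵢ².
True-score variance = [2.3²·0.91 + 2.4²·0.86 + 1.1²·0.71] + 15.2394 = 10.6266 + 15.2394 = 25.866.
Reliability = 25.866 / 27.4994 = 0.941.

0.941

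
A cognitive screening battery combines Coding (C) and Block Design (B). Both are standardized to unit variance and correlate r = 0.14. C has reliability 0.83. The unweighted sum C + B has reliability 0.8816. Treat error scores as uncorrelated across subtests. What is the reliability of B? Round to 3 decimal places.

Var(C+B) = 2 + 2·0.14 = 2.280.
True-score variance = ρ_C + ρ_B + 2·0.14, so 0.8816 = (0.83 + ρ_B + 0.28) / 2.280.
ρ_B = 0.8816·2.280 − 0.83 − 0.28 = 0.900.

0.900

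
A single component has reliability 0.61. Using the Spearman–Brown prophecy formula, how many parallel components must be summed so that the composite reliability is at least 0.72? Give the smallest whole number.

2

k ≥ ρ*(1−ρ₁)/(ρ₁(1−ρ*)) = 0.72·0.39 / (0.61·0.28) = 1.644.
Smallest integer k = 2.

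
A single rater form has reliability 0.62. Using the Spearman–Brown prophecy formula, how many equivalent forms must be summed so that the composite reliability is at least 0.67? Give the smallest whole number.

2

k ≥ ρ*(1−ρ₁)/(ρ₁(1−ρ*)) = 0.67·0.38 / (0.62·0.33) = 1.244.
Smallest integer k = 2.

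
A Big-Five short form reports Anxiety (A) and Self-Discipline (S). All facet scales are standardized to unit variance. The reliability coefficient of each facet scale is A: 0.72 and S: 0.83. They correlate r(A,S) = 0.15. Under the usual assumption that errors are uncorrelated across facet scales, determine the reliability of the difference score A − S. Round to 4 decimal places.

Var(A−S) = 1 + 1 − 2·0.15 = 2 − 0.3 = 1.7.
Because errors are independent across components, Cov(Tᵢ,Tⱼ) = Cov(Xᵢ,Xⱼ); the off-diagonal part of the true-score variance is the same as above.
True-score variance = [0.72 + 0.83] − 0.3 = 1.55 − 0.3 = 1.25.
Reliability = 1.25 / 1.7 = 0.7353.

0.7353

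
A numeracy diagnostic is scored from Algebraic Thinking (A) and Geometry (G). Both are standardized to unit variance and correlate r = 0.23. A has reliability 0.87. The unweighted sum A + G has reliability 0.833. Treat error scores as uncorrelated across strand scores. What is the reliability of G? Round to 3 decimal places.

Var(A+G) = 2 + 2·0.23 = 2.460.
True-score variance = ρ_A + ρ_G + 2·0.23, so 0.833 = (0.87 + ρ_G + 0.46) / 2.460.
ρ_G = 0.833·2.460 − 0.87 − 0.46 = 0.719.

0.719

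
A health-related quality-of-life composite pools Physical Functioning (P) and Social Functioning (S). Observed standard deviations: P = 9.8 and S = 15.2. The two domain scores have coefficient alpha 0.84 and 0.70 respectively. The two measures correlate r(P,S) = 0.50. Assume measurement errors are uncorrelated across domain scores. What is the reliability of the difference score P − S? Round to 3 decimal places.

Var(P−S) = 9.8² + 15.2² − 2·9.8·15.2·0.50 = 327.08 − 148.96 = 178.12.
Because errors are independent across components, Cov(Tᵢ,Tⱼ) = Cov(Xᵢ,Xⱼ); the off-diagonal part of the true-score variance is the same as above.
True-score variance = [9.8²·0.84 + 15.2²·0.70] − 148.96 = 242.402 − 148.96 = 93.4416.
Reliability = 93.4416 / 178.12 = 0.525.

0.525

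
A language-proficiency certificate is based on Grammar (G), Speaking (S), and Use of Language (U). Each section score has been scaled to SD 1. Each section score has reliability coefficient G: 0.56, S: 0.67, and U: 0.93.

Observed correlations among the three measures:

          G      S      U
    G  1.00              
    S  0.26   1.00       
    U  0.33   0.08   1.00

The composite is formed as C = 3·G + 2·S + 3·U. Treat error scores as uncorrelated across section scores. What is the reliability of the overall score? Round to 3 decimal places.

Var(C) = 3² + 2² + 3² + 2·[6·0.26 + 9·0.33 + 6·0.08] = 22 + 10.02 = 32.02.
Because errors are independent across components, Cov(Tᵢ,Tⱼ) = Cov(Xᵢ,Xⱼ); the off-diagonal part of the true-score variance is the same as above.
True-score variance = [3²·0.56 + 2²·0.67 + 3²·0.93] + 10.02 = 16.09 + 10.02 = 26.11.
Reliability = 26.11 / 32.02 = 0.815.

0.815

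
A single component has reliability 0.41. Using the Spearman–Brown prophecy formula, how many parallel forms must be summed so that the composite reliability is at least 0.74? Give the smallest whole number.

k ≥ ρ*(1−ρ₁)/(ρ₁(1−ρ*)) = 0.74·0.59 / (0.41·0.26) = 4.096.
Smallest integer k = 5.

5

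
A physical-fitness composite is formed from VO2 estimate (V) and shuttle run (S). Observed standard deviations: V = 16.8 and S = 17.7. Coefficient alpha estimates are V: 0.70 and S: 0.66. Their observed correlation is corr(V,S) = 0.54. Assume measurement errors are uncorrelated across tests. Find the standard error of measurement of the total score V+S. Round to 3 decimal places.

13.827

Var(total) = 595.53 + 321.149 = 916.679.
True-score variance = 404.339 + 321.149 = 725.488, so reliability = 0.7914.
Error variance = 916.679 − 725.488 = 191.191; SEM = √191.191 = 13.827.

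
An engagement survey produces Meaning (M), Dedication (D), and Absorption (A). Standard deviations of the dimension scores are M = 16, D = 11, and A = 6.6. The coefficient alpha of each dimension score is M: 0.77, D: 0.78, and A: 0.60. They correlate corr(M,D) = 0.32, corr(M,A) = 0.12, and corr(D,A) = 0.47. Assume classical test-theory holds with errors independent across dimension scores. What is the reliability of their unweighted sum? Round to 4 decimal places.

0.8358

Var(M+D+A) = 16² + 11² + 6.6² + 2·[16·11·0.32 + 16·6.6·0.12 + 11·6.6·0.47] = 420.56 + 206.228 = 626.788.
With uncorrelated errors the cross-covariances are all true-score covariance, so they carry over unchanged; only the diagonal terms shrink to ρᵢσᵢ².
True-score variance = [16²·0.77 + 11²·0.78 + 6.6²·0.60] + 206.228 = 317.636 + 206.228 = 523.864.
Reliability = 523.864 / 626.788 = 0.8358.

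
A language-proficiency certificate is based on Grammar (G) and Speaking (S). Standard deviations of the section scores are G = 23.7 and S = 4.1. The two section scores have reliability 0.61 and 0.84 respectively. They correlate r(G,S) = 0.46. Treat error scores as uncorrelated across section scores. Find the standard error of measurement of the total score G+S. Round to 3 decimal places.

14.891

Var(total) = 578.5 + 89.3964 = 667.896.
True-score variance = 356.751 + 89.3964 = 446.148, so reliability = 0.6680.
Error variance = 667.896 − 446.148 = 221.749; SEM = √221.749 = 14.891.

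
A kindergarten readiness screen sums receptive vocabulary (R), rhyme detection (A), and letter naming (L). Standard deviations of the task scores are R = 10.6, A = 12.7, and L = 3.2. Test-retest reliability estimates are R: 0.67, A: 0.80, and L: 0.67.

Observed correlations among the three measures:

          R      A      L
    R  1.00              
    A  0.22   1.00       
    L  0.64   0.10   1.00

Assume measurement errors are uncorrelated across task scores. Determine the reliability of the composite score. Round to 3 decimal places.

Var(R+A+L) = 10.6² + 12.7² + 3.2² + 2·[10.6·12.7·0.22 + 10.6·3.2·0.64 + 12.7·3.2·0.10] = 283.89 + 110.778 = 394.668.
Under uncorrelated errors the observed covariances equal the true-score covariances, so only the own-variance terms attenuate.
True-score variance = [10.6²·0.67 + 12.7²·0.80 + 3.2²·0.67] + 110.778 = 211.174 + 110.778 = 321.952.
Reliability = 321.952 / 394.668 = 0.816.

0.816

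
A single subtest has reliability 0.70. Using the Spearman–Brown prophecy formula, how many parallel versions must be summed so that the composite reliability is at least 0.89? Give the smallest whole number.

k ≥ ρ*(1−ρ₁)/(ρ₁(1−ρ*)) = 0.89·0.30 / (0.70·0.11) = 3.468.
Smallest integer k = 4.

4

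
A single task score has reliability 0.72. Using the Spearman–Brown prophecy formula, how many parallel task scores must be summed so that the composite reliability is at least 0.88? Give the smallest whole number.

k ≥ ρ*(1−ρ₁)/(ρ₁(1−ρ*)) = 0.88·0.28 / (0.72·0.12) = 2.852.
Smallest integer k = 3.

3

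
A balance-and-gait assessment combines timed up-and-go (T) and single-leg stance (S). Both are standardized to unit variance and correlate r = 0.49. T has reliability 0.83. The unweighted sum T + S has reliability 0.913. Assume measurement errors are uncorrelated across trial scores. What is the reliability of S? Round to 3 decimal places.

0.911

Var(T+S) = 2 + 2·0.49 = 2.980.
True-score variance = ρ_T + ρ_S + 2·0.49, so 0.913 = (0.83 + ρ_S + 0.98) / 2.980.
ρ_S = 0.913·2.980 − 0.83 − 0.98 = 0.911.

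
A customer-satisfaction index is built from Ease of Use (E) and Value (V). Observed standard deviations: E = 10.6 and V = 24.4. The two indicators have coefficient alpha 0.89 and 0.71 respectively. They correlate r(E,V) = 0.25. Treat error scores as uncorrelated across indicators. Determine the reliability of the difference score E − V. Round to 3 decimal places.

Var(E−V) = 10.6² + 24.4² − 2·10.6·24.4·0.25 = 707.72 − 129.32 = 578.4.
Under uncorrelated errors the observed covariances equal the true-score covariances, so only the own-variance terms attenuate.
True-score variance = [10.6²·0.89 + 24.4²·0.71] − 129.32 = 522.706 − 129.32 = 393.386.
Reliability = 393.386 / 578.4 = 0.680.

0.680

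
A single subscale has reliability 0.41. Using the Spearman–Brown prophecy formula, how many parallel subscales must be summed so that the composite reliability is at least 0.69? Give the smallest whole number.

k ≥ ρ*(1−ρ₁)/(ρ₁(1−ρ*)) = 0.69·0.59 / (0.41·0.31) = 3.203.
Smallest integer k = 4.

4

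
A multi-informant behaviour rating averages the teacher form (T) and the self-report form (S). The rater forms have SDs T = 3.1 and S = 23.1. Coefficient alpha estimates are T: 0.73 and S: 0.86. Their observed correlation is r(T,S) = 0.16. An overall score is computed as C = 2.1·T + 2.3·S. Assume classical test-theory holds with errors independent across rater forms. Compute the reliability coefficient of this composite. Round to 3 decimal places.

Var(C) = 2.1²·3.1² + 2.3²·23.1² + 2·[4.83·3.1·23.1·0.16] = 2865.18 + 110.68 = 2975.86.
With uncorrelated errors the cross-covariances are all true-score covariance, so they carry over unchanged; only the diagonal terms shrink to ρᵢσᵢ².
True-score variance = [2.1²·3.1²·0.73 + 2.3²·23.1²·0.86] + 110.68 = 2458.54 + 110.68 = 2569.22.
Reliability = 2569.22 / 2975.86 = 0.863.

0.863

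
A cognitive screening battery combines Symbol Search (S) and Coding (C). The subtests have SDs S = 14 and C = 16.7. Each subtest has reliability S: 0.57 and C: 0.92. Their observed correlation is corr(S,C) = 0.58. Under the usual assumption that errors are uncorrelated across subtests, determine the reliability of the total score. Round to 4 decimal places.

Var(S+C) = 14² + 16.7² + 2·[14·16.7·0.58] = 474.89 + 271.208 = 746.098.
Under uncorrelated errors the observed covariances equal the true-score covariances, so only the own-variance terms attenuate.
True-score variance = [14²·0.57 + 16.7²·0.92] + 271.208 = 368.299 + 271.208 = 639.507.
Reliability = 639.507 / 746.098 = 0.8571.

0.8571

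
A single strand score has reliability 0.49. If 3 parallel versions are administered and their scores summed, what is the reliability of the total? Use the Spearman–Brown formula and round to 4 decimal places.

0.7424

ρ_k = kρ / (1 + (k−1)ρ) = 3·0.49 / (1 + 2·0.49) = 1.470 / 1.980 = 0.7424.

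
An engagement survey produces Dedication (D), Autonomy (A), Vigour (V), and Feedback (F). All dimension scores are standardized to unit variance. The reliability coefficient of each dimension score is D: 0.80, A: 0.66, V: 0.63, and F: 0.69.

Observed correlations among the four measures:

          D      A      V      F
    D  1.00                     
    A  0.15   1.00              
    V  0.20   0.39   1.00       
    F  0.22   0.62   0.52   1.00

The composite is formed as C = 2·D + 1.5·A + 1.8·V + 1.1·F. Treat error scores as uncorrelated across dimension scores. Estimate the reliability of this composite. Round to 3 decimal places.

Var(C) = 2² + 1.5² + 1.8² + 1.1² + 2·[3·0.15 + 3.6·0.20 + 2.2·0.22 + 2.7·0.39 + 1.65·0.62 + 1.98·0.52] = 10.7 + 9.5192 = 20.2192.
With uncorrelated errors the cross-covariances are all true-score covariance, so they carry over unchanged; only the diagonal terms shrink to ρᵢσᵢ².
True-score variance = [2²·0.80 + 1.5²·0.66 + 1.8²·0.63 + 1.1²·0.69] + 9.5192 = 7.5611 + 9.5192 = 17.0803.
Reliability = 17.0803 / 20.2192 = 0.845.

0.845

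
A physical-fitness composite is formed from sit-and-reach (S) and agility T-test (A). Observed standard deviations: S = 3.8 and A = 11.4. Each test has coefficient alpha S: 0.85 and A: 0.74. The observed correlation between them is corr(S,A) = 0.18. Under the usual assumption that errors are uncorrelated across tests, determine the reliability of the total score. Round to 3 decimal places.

0.775

Var(S+A) = 3.8² + 11.4² + 2·[3.8·11.4·0.18] = 144.4 + 15.5952 = 159.995.
With uncorrelated errors the cross-covariances are all true-score covariance, so they carry over unchanged; only the diagonal terms shrink to ρᵢσᵢ².
True-score variance = [3.8²·0.85 + 11.4²·0.74] + 15.5952 = 108.444 + 15.5952 = 124.04.
Reliability = 124.04 / 159.995 = 0.775.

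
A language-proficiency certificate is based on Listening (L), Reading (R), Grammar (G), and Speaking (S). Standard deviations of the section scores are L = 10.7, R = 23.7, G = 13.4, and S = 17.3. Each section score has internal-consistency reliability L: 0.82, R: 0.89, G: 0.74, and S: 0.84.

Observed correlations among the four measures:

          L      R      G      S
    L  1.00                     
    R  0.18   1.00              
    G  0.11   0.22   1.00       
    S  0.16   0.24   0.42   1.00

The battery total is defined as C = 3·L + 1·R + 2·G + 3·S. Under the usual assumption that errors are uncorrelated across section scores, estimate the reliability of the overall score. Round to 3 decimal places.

Var(C) = 3²·10.7² + 23.7² + 2²·13.4² + 3²·17.3² + 2·[3·10.7·23.7·0.18 + 6·10.7·13.4·0.11 + 9·10.7·17.3·0.16 + 2·23.7·13.4·0.22 + 3·23.7·17.3·0.24 + 6·13.4·17.3·0.42] = 5003.95 + 3034.51 = 8038.46.
Because errors are independent across components, Cov(Tᵢ,Tⱼ) = Cov(Xᵢ,Xⱼ); the off-diagonal part of the true-score variance is the same as above.
True-score variance = [3²·10.7²·0.82 + 23.7²·0.89 + 2²·13.4²·0.74 + 3²·17.3²·0.84] + 3034.51 = 4138.97 + 3034.51 = 7173.48.
Reliability = 7173.48 / 8038.46 = 0.892.

0.892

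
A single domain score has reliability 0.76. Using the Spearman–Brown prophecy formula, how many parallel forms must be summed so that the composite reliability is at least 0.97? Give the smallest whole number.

k ≥ ρ*(1−ρ₁)/(ρ₁(1−ρ*)) = 0.97·0.24 / (0.76·0.03) = 10.211.
Smallest integer k = 11.

11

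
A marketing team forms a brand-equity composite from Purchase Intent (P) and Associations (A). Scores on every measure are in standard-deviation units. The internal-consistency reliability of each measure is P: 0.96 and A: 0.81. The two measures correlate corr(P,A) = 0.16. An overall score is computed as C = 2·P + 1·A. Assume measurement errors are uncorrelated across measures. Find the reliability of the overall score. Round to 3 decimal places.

Var(C) = 2² + 1 + 2·[2·0.16] = 5 + 0.64 = 5.64.
Because errors are independent across components, Cov(Tᵢ,Tⱼ) = Cov(Xᵢ,Xⱼ); the off-diagonal part of the true-score variance is the same as above.
True-score variance = [2²·0.96 + 0.81] + 0.64 = 4.65 + 0.64 = 5.29.
Reliability = 5.29 / 5.64 = 0.938.

0.938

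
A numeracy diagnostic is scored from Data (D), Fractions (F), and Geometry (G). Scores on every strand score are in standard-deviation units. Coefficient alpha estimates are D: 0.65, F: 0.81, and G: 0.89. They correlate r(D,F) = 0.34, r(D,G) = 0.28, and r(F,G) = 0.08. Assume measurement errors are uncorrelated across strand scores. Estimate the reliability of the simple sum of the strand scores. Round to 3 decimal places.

Var(D+F+G) = 3 + 2·[0.34 + 0.28 + 0.08] = 3 + 1.4 = 4.4.
Under uncorrelated errors the observed covariances equal the true-score covariances, so only the own-variance terms attenuate.
True-score variance = [0.65 + 0.81 + 0.89] + 1.4 = 2.35 + 1.4 = 3.75.
Reliability = 3.75 / 4.4 = 0.852.

0.852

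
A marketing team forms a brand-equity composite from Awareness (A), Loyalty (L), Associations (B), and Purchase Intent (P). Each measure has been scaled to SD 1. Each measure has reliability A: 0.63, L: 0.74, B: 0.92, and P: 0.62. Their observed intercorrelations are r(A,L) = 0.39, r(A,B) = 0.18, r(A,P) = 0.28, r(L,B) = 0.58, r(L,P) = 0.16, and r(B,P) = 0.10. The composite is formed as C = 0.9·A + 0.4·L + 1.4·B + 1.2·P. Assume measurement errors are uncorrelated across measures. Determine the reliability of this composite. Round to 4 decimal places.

0.8474

Var(C) = 0.9² + 0.4² + 1.4² + 1.2² + 2·[0.36·0.39 + 1.26·0.18 + 1.08·0.28 + 0.56·0.58 + 0.48·0.16 + 1.68·0.10] = 4.37 + 2.4784 = 6.8484.
With uncorrelated errors the cross-covariances are all true-score covariance, so they carry over unchanged; only the diagonal terms shrink to ρᵢσᵢ².
True-score variance = [0.9²·0.63 + 0.4²·0.74 + 1.4²·0.92 + 1.2²·0.62] + 2.4784 = 3.3247 + 2.4784 = 5.8031.
Reliability = 5.8031 / 6.8484 = 0.8474.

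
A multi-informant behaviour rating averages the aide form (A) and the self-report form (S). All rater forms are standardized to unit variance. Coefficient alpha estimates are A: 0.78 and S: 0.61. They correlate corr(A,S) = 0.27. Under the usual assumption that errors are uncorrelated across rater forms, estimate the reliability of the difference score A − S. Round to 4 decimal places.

0.5822

Var(A−S) = 1 + 1 − 2·0.27 = 2 − 0.54 = 1.46.
With uncorrelated errors the cross-covariances are all true-score covariance, so they carry over unchanged; only the diagonal terms shrink to ρᵢσᵢ².
True-score variance = [0.78 + 0.61] − 0.54 = 1.39 − 0.54 = 0.85.
Reliability = 0.85 / 1.46 = 0.5822.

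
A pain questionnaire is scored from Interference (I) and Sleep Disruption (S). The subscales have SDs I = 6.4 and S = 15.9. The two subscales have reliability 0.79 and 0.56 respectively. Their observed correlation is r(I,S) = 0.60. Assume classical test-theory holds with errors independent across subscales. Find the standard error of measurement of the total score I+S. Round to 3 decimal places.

10.947

Var(total) = 293.77 + 122.112 = 415.882.
True-score variance = 173.932 + 122.112 = 296.044, so reliability = 0.7118.
Error variance = 415.882 − 296.044 = 119.838; SEM = √119.838 = 10.947.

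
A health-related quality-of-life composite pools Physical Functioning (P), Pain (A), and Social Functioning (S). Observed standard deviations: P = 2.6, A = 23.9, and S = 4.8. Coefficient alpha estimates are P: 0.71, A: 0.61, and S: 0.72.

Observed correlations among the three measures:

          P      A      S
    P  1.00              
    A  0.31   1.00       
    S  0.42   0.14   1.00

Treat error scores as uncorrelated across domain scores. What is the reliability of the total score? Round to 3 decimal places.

0.661

Var(P+A+S) = 2.6² + 23.9² + 4.8² + 2·[2.6·23.9·0.31 + 2.6·4.8·0.42 + 23.9·4.8·0.14] = 601.01 + 81.1316 = 682.142.
With uncorrelated errors the cross-covariances are all true-score covariance, so they carry over unchanged; only the diagonal terms shrink to ρᵢσᵢ².
True-score variance = [2.6²·0.71 + 23.9²·0.61 + 4.8²·0.72] + 81.1316 = 369.826 + 81.1316 = 450.958.
Reliability = 450.958 / 682.142 = 0.661.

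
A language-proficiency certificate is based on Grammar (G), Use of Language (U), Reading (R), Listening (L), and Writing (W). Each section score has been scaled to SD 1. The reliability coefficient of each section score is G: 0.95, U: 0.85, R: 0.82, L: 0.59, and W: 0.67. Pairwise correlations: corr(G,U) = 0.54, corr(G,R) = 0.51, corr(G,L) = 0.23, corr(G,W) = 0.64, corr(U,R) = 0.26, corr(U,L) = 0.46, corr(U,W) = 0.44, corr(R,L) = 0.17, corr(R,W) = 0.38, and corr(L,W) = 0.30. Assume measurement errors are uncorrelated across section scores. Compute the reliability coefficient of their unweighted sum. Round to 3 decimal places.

0.913

Var(G+U+R+L+W) = 5 + 2·[0.54 + 0.51 + 0.23 + 0.64 + 0.26 + 0.46 + 0.44 + 0.17 + 0.38 + 0.30] = 5 + 7.86 = 12.86.
Because errors are independent across components, Cov(Tᵢ,Tⱼ) = Cov(Xᵢ,Xⱼ); the off-diagonal part of the true-score variance is the same as above.
True-score variance = [0.95 + 0.85 + 0.82 + 0.59 + 0.67] + 7.86 = 3.88 + 7.86 = 11.74.
Reliability = 11.74 / 12.86 = 0.913.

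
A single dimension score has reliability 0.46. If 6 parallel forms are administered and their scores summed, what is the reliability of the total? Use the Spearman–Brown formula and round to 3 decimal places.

ρ_k = kρ / (1 + (k−1)ρ) = 6·0.46 / (1 + 5·0.46) = 2.760 / 3.300 = 0.836.

0.836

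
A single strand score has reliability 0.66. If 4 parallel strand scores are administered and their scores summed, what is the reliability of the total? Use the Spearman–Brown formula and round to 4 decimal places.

ρ_k = kρ / (1 + (k−1)ρ) = 4·0.66 / (1 + 3·0.66) = 2.640 / 2.980 = 0.8859.

0.8859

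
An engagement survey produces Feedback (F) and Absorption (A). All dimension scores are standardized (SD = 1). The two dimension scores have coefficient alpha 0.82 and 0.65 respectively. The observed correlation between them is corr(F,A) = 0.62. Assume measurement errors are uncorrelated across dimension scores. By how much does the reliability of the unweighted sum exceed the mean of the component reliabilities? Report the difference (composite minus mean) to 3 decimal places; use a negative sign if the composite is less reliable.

Var(sum) = 2 + 1.24 = 3.24; true-score variance = 1.47 + 1.24 = 2.71; composite reliability = 0.8364.
Mean component reliability = 0.7350.
Difference = 0.8364 − 0.7350 = 0.101.

0.101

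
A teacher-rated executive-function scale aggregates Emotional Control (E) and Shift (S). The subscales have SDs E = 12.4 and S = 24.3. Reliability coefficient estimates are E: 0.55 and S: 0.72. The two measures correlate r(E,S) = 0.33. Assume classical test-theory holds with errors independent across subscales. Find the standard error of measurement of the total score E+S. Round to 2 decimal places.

15.31

Var(total) = 744.25 + 198.871 = 943.121.
True-score variance = 509.721 + 198.871 = 708.592, so reliability = 0.7513.
Error variance = 943.121 − 708.592 = 234.529; SEM = √234.529 = 15.31.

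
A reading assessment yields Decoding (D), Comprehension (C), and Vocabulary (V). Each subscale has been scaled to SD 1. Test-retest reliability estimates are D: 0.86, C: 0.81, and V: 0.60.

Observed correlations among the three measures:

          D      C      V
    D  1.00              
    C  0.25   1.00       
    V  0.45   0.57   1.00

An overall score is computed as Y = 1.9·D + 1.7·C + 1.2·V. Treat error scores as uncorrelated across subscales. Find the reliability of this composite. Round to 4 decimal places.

0.8830

Var(Y) = 1.9² + 1.7² + 1.2² + 2·[3.23·0.25 + 2.28·0.45 + 2.04·0.57] = 7.94 + 5.9926 = 13.9326.
Because errors are independent across components, Cov(Tᵢ,Tⱼ) = Cov(Xᵢ,Xⱼ); the off-diagonal part of the true-score variance is the same as above.
True-score variance = [1.9²·0.86 + 1.7²·0.81 + 1.2²·0.60] + 5.9926 = 6.3095 + 5.9926 = 12.3021.
Reliability = 12.3021 / 13.9326 = 0.8830.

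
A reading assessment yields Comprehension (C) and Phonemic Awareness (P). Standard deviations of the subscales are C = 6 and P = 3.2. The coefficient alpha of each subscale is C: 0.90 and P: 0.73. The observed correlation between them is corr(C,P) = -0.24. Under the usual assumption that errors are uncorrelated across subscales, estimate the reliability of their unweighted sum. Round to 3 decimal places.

Var(C+P) = 6² + 3.2² + 2·[6·3.2·(-0.24)] = 46.24 − 9.216 = 37.024.
With uncorrelated errors the cross-covariances are all true-score covariance, so they carry over unchanged; only the diagonal terms shrink to ρᵢσᵢ².
True-score variance = [6²·0.90 + 3.2²·0.73] − 9.216 = 39.8752 − 9.216 = 30.6592.
Reliability = 30.6592 / 37.024 = 0.828.

0.828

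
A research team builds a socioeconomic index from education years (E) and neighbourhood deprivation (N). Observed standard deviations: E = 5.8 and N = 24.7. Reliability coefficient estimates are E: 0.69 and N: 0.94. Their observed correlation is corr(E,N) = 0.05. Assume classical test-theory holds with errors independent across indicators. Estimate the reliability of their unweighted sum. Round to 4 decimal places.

0.9285

Var(E+N) = 5.8² + 24.7² + 2·[5.8·24.7·0.05] = 643.73 + 14.326 = 658.056.
With uncorrelated errors the cross-covariances are all true-score covariance, so they carry over unchanged; only the diagonal terms shrink to ρᵢσᵢ².
True-score variance = [5.8²·0.69 + 24.7²·0.94] + 14.326 = 596.696 + 14.326 = 611.022.
Reliability = 611.022 / 658.056 = 0.9285.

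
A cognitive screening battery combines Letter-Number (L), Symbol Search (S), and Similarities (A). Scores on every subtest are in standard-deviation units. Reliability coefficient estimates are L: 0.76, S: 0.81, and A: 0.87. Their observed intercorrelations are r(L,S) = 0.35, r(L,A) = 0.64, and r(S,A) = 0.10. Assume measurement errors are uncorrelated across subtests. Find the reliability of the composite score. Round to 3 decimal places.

0.892

Var(L+S+A) = 3 + 2·[0.35 + 0.64 + 0.10] = 3 + 2.18 = 5.18.
Under uncorrelated errors the observed covariances equal the true-score covariances, so only the own-variance terms attenuate.
True-score variance = [0.76 + 0.81 + 0.87] + 2.18 = 2.44 + 2.18 = 4.62.
Reliability = 4.62 / 5.18 = 0.892.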